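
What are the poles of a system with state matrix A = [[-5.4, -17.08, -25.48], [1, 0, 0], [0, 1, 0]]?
Eigenvalues solve det(λI - A) = 0.
Characteristic polynomial: λ^3 + 5.4*λ^2 + 17.08*λ + 25.48 = 0.
Factor: (λ + 2.6)(λ^2 + 2.8*λ + 9.8) = 0.
Roots: -1.4 + 2.8j, -1.4 - 2.8j, -2.6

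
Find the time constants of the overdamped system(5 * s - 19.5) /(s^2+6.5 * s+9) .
Overdamped: real poles at -2, -4.5. τ = -1/pole → τ₁ = 0.5, τ₂ = 0.2222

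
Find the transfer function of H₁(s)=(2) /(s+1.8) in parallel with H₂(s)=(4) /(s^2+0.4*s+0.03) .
Parallel: H = H₁ + H₂ = (n₁·d₂ + n₂·d₁)/(d₁·d₂).
n₁·d₂ = 2*s^2 + 0.8*s + 0.06. n₂·d₁ = 4*s + 7.2. Sum = 2*s^2 + 4.8*s + 7.26. d₁·d₂ = s^3 + 2.2*s^2 + 0.75*s + 0.054.
H(s) = (2*s^2 + 4.8*s + 7.26)/(s^3 + 2.2*s^2 + 0.75*s + 0.054)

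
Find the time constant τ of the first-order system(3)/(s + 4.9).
First-order system: τ = -1/pole. Pole = -4.9. τ = -1/(-4.9) = 0.2041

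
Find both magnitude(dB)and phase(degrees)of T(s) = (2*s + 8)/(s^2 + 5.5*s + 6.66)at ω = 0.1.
Substitute s = j*0.1: T(j0.1) = 1.1973 - 0.06895j.
|T| = 20*log₁₀(sqrt(Re²+Im²)) = 1.58 dB.
∠T = atan2(Im, Re) = -3.30°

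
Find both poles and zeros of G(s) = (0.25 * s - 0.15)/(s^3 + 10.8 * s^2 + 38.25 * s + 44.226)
Set denominator = 0: s^3 + 10.8*s^2 + 38.25*s + 44.226 = (s + 2.7)(s + 3.9)(s + 4.2) = 0 → Poles: -2.7, -3.9, -4.2
Set numerator = 0: 0.25*s - 0.15 = 0 → Zeros: 0.6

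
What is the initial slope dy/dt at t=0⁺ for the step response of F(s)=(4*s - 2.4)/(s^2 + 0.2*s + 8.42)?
IVT: y'(0⁺) = lim_{s→∞} s²·Y(s) = lim_{s→∞} s·F(s).
deg(num) = 1, deg(den) = 2, relative degree = 1, so s·F(s) → (leading num)/(leading den) = 4/1 = 4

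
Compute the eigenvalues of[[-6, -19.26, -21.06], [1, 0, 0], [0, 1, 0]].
Eigenvalues solve det(λI - A) = 0.
Characteristic polynomial: λ^3 + 6*λ^2 + 19.26*λ + 21.06 = 0.
Factor: (λ + 1.8)(λ^2 + 4.2*λ + 11.7) = 0.
Roots: -1.8, -2.1 + 2.7j, -2.1 - 2.7j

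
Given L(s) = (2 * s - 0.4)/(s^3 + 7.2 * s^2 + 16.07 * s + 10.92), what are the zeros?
Set numerator = 0: 2*s - 0.4 = 0 → Zeros: 0.2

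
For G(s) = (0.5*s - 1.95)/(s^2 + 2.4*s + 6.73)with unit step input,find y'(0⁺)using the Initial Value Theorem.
IVT: y'(0⁺) = lim_{s→∞} s²·Y(s) = lim_{s→∞} s·G(s).
deg(num) = 1, deg(den) = 2, relative degree = 1, so s·G(s) → (leading num)/(leading den) = 0.5/1 = 0.5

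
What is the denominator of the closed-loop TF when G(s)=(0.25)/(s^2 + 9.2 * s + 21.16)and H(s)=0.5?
Characteristic poly = G_den * H_den + G_num * H_num = (s^2 + 9.2*s + 21.16) + (0.125) = s^2 + 9.2*s + 21.285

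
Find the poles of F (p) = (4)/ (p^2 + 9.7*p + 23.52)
Set denominator = 0: p^2 + 9.7*p + 23.52 = (p + 4.9)(p + 4.8) = 0 → Poles: -4.8, -4.9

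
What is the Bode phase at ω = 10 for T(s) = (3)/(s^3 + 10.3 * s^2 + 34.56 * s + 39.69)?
Substitute s = j*10: T(j10) = -0.00210861 + 0.00139337j.
∠T(j10) = atan2(Im, Re) = atan2(0.00139337, -0.00210861) = 146.54° (principal value).
Summing the individual angle contributions Σ∠(j10 − zᵢ) − Σ∠(j10 − pₖ) over the 0 zero(s) and 3 pole(s), each followed continuously from ω = 0 (DC phase referenced to (−180°, 180°]), gives -213.46°, i.e. the principal value - 360°. Continuous Bode phase = -213.46°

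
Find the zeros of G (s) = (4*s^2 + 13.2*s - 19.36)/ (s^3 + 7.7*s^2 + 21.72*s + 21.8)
Set numerator = 0: 4*s^2 + 13.2*s - 19.36 = 4*(s + 4.4)(s - 1.1) = 0 → Zeros: -4.4, 1.1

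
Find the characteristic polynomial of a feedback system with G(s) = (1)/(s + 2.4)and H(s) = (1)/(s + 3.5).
Characteristic poly = G_den * H_den + G_num * H_num = (s^2 + 5.9*s + 8.4) + (1) = s^2 + 5.9*s + 9.4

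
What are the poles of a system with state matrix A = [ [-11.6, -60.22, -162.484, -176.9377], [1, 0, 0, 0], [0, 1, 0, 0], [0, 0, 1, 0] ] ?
Eigenvalues solve det(λI - A) = 0.
Characteristic polynomial: λ^4 + 11.6*λ^3 + 60.22*λ^2 + 162.484*λ + 176.9377 = 0.
Factor: (λ + 2.9)(λ + 3.7)(λ^2 + 5*λ + 16.49) = 0.
Roots: -2.5 + 3.2j, -2.5 - 3.2j, -2.9, -3.7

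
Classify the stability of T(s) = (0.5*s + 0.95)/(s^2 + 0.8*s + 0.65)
Denominator: s^2 + 0.8*s + 0.65. Poles: -0.4 + 0.7j, -0.4 - 0.7j. Stable (all poles in LHP)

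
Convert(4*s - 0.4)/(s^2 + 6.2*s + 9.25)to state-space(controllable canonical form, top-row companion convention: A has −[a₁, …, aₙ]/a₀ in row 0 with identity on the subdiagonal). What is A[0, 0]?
Reachable canonical form for den = s^2 + 6.2*s + 9.25: top row of A = -[a₁,a₂,...,aₙ]/a₀, ones on the subdiagonal, zeros elsewhere.
A = [[-6.2, -9.25], [1, 0]].
A[0,0] = -6.2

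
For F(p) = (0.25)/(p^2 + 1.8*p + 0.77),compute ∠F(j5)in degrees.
Substitute p = j*5: F(j5) = -0.00906685 - 0.0033678j.
∠F(j5) = atan2(Im, Re) = atan2(-0.0033678, -0.00906685) = -159.62°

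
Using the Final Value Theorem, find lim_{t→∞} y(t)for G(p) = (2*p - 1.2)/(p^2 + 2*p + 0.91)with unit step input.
FVT: lim_{t→∞} y(t) = lim_{p→0} p*Y(p) where Y(p) = G(p)/p.
= lim_{p→0} G(p) = G(0) = num(0)/den(0) = -1.2/0.91 = -1.319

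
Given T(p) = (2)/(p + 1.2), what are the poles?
Set denominator = 0: p + 1.2 = 0 → Poles: -1.2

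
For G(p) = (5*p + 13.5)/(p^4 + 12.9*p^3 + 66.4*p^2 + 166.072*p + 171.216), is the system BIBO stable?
Denominator: p^4 + 12.9*p^3 + 66.4*p^2 + 166.072*p + 171.216 = (p + 3.6)(p + 4.1)(p^2 + 5.2*p + 11.6). Poles: -2.6 + 2.2j, -2.6 - 2.2j, -3.6, -4.1. All Re(p)<0: Yes (stable)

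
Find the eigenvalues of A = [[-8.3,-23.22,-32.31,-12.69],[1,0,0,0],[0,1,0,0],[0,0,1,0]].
Eigenvalues solve det(λI - A) = 0.
Characteristic polynomial: λ^4 + 8.3*λ^3 + 23.22*λ^2 + 32.31*λ + 12.69 = 0.
Factor: (λ + 4.7)(λ + 0.6)(λ^2 + 3*λ + 4.5) = 0.
Roots: -0.6, -1.5 + 1.5j, -1.5 - 1.5j, -4.7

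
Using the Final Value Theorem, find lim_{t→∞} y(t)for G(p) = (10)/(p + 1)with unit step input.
FVT: lim_{t→∞} y(t) = lim_{p→0} p*Y(p) where Y(p) = G(p)/p.
= lim_{p→0} G(p) = G(0) = num(0)/den(0) = 10/1 = 10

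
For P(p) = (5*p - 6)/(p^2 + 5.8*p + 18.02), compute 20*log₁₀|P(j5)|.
Substitute p = j*5: P(j5) = 0.861934 - 0.000561974j.
|P(j5)| = sqrt(Re² + Im²) = 0.8619.
20*log₁₀(0.8619) = -1.29 dB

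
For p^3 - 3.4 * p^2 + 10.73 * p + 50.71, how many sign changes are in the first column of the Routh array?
Routh array:
p^3: [1, 10.73]; p^2: [-3.4, 50.71]; p^1: [25.6447]; p^0: [50.71]
First column: [1, -3.4, 25.6447, 50.71]. Sign changes = 2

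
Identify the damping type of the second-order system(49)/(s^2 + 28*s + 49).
Standard form: ωn²/(s²+2ζωn·s+ωn²) gives ωn=7, ζ=2.
Overdamped (ζ = 2 > 1)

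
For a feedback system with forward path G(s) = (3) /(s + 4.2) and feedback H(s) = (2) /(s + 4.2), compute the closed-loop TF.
Closed-loop T = G/(1+GH).
Numerator: G_num * H_den = 3*s + 12.6.
Denominator: G_den * H_den + G_num * H_num = (s^2 + 8.4*s + 17.64) + (6) = s^2 + 8.4*s + 23.64.
T(s) = (3*s + 12.6)/(s^2 + 8.4*s + 23.64)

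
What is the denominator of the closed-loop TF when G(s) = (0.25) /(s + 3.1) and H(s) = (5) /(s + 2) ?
Characteristic poly = G_den * H_den + G_num * H_num = (s^2 + 5.1*s + 6.2) + (1.25) = s^2 + 5.1*s + 7.45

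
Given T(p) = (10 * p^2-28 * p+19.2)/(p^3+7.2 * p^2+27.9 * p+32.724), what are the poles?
Set denominator = 0: p^3 + 7.2*p^2 + 27.9*p + 32.724 = (p + 1.8)(p^2 + 5.4*p + 18.18) = 0 → Poles: -1.8, -2.7 + 3.3j, -2.7 - 3.3j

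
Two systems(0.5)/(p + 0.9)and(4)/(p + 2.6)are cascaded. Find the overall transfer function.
Series: H = H₁ · H₂ = (n₁·n₂)/(d₁·d₂).
Num: n₁·n₂ = 2. Den: d₁·d₂ = p^2 + 3.5*p + 2.34.
H(p) = (2)/(p^2 + 3.5*p + 2.34)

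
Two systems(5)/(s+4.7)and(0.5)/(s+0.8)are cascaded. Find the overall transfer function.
Series: H = H₁ · H₂ = (n₁·n₂)/(d₁·d₂).
Num: n₁·n₂ = 2.5. Den: d₁·d₂ = s^2 + 5.5*s + 3.76.
H(s) = (2.5)/(s^2 + 5.5*s + 3.76)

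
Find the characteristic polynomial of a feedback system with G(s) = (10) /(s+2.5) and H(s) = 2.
Characteristic poly = G_den * H_den + G_num * H_num = (s + 2.5) + (20) = s + 22.5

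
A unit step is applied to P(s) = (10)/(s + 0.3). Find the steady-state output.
FVT: lim_{t→∞} y(t) = lim_{s→0} s*Y(s) where Y(s) = P(s)/s.
= lim_{s→0} P(s) = P(0) = num(0)/den(0) = 10/0.3 = 33.33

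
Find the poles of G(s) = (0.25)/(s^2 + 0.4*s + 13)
Set denominator = 0: s^2 + 0.4*s + 13 = 0 → Poles: -0.2 + 3.6j, -0.2 - 3.6j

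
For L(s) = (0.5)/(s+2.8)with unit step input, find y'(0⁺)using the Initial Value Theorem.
IVT: y'(0⁺) = lim_{s→∞} s²·Y(s) = lim_{s→∞} s·L(s).
deg(num) = 0, deg(den) = 1, relative degree = 1, so s·L(s) → (leading num)/(leading den) = 0.5/1 = 0.5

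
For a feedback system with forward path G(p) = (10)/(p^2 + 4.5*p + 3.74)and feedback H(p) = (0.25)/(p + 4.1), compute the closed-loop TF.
Closed-loop T = G/(1+GH).
Numerator: G_num * H_den = 10*p + 41.
Denominator: G_den * H_den + G_num * H_num = (p^3 + 8.6*p^2 + 22.19*p + 15.334) + (2.5) = p^3 + 8.6*p^2 + 22.19*p + 17.834.
T(p) = (10*p + 41)/(p^3 + 8.6*p^2 + 22.19*p + 17.834)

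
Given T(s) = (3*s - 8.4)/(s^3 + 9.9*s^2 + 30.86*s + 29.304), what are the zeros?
Set numerator = 0: 3*s - 8.4 = 0 → Zeros: 2.8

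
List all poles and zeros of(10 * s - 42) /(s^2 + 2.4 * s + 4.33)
Set denominator = 0: s^2 + 2.4*s + 4.33 = 0 → Poles: -1.2 + 1.7j, -1.2 - 1.7j
Set numerator = 0: 10*s - 42 = 0 → Zeros: 4.2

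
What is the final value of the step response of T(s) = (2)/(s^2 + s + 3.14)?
FVT: lim_{t→∞} y(t) = lim_{s→0} s*Y(s) where Y(s) = T(s)/s.
= lim_{s→0} T(s) = T(0) = num(0)/den(0) = 2/3.14 = 0.6369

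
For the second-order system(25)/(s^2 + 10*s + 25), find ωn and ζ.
Standard form: ωn²/(s²+2ζωn·s+ωn²).
const=25=ωn² → ωn=5, s coeff=10=2ζωn → ζ=1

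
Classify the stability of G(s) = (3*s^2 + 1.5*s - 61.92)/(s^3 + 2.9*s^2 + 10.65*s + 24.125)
Denominator: s^3 + 2.9*s^2 + 10.65*s + 24.125 = (s + 2.5)(s^2 + 0.4*s + 9.65). Poles: -0.2 + 3.1j, -0.2 - 3.1j, -2.5. Stable (all poles in LHP)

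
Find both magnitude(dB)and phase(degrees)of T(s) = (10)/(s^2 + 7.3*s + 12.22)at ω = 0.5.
Substitute s = j*0.5: T(j0.5) = 0.764351 - 0.233073j.
|T| = 20*log₁₀(sqrt(Re²+Im²)) = -1.95 dB.
∠T = atan2(Im, Re) = -16.96°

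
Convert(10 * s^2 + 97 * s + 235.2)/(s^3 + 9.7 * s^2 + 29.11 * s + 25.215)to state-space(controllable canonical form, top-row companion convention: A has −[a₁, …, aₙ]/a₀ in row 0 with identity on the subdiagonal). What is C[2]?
Reachable canonical form: C = numerator coefficients (right-aligned, zero-padded to length n).
num = 10*s^2 + 97*s + 235.2, C = [[10, 97, 235.2]].
C[2] = 235.2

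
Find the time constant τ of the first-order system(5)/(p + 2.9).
First-order system: τ = -1/pole. Pole = -2.9. τ = -1/(-2.9) = 0.3448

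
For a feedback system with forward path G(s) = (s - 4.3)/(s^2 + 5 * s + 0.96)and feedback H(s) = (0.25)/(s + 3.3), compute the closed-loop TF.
Closed-loop T = G/(1+GH).
Numerator: G_num * H_den = s^2 - s - 14.19.
Denominator: G_den * H_den + G_num * H_num = (s^3 + 8.3*s^2 + 17.46*s + 3.168) + (0.25*s - 1.075) = s^3 + 8.3*s^2 + 17.71*s + 2.093.
T(s) = (s^2 - s - 14.19)/(s^3 + 8.3*s^2 + 17.71*s + 2.093)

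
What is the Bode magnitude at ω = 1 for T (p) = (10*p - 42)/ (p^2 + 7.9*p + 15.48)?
Substitute p = j*1: T(j1) = -1.94487 + 1.75169j.
|T(j1)| = sqrt(Re² + Im²) = 2.617.
20*log₁₀(2.617) = 8.36 dB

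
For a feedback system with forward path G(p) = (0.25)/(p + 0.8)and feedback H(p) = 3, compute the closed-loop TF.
Closed-loop T = G/(1+GH).
Numerator: G_num * H_den = 0.25.
Denominator: G_den * H_den + G_num * H_num = (p + 0.8) + (0.75) = p + 1.55.
T(p) = (0.25)/(p + 1.55)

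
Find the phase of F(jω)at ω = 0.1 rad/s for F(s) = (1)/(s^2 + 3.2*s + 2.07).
Substitute s = j*0.1: F(j0.1) = 0.473999 - 0.0736309j.
∠F(j0.1) = atan2(Im, Re) = atan2(-0.0736309, 0.473999) = -8.83°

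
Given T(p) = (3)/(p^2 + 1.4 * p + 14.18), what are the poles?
Set denominator = 0: p^2 + 1.4*p + 14.18 = 0 → Poles: -0.7 + 3.7j, -0.7 - 3.7j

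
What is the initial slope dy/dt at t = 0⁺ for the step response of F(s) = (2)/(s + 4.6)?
IVT: y'(0⁺) = lim_{s→∞} s²·Y(s) = lim_{s→∞} s·F(s).
deg(num) = 0, deg(den) = 1, relative degree = 1, so s·F(s) → (leading num)/(leading den) = 2/1 = 2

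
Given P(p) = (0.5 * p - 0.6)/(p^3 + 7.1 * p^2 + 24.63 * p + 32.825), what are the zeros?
Set numerator = 0: 0.5*p - 0.6 = 0 → Zeros: 1.2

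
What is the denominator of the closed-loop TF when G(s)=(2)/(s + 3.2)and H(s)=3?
Characteristic poly = G_den * H_den + G_num * H_num = (s + 3.2) + (6) = s + 9.2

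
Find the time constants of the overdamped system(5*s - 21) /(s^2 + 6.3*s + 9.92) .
Overdamped: real poles at -3.1, -3.2. τ = -1/pole → τ₁ = 0.3226, τ₂ = 0.3125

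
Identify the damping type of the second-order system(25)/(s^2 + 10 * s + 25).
Standard form: ωn²/(s²+2ζωn·s+ωn²) gives ωn=5, ζ=1.
Critically damped (ζ = 1)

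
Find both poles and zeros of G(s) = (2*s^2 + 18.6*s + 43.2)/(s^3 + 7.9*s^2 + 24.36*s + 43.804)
Set denominator = 0: s^3 + 7.9*s^2 + 24.36*s + 43.804 = (s + 4.7)(s^2 + 3.2*s + 9.32) = 0 → Poles: -1.6 + 2.6j, -1.6 - 2.6j, -4.7
Set numerator = 0: 2*s^2 + 18.6*s + 43.2 = 2*(s + 4.5)(s + 4.8) = 0 → Zeros: -4.5, -4.8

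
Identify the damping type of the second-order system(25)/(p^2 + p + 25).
Standard form: ωn²/(p²+2ζωn·p+ωn²) gives ωn=5, ζ=0.1.
Underdamped (ζ = 0.1 < 1)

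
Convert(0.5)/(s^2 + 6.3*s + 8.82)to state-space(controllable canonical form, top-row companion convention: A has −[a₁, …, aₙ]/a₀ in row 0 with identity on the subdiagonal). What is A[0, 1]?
Reachable canonical form for den = s^2 + 6.3*s + 8.82: top row of A = -[a₁,a₂,...,aₙ]/a₀, ones on the subdiagonal, zeros elsewhere.
A = [[-6.3, -8.82], [1, 0]].
A[0,1] = -8.82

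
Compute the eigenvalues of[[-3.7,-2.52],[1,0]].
Eigenvalues solve det(λI - A) = 0.
Characteristic polynomial: λ^2 + 3.7*λ + 2.52 = 0.
Factor: (λ + 2.8)(λ + 0.9) = 0.
Roots: -0.9, -2.8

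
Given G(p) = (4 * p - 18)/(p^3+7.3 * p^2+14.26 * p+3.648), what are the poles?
Set denominator = 0: p^3 + 7.3*p^2 + 14.26*p + 3.648 = (p + 3.8)(p + 3.2)(p + 0.3) = 0 → Poles: -0.3, -3.2, -3.8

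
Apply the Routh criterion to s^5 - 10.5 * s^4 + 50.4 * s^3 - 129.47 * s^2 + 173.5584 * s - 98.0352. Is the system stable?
Routh array:
s^5: [1, 50.4, 173.5584]; s^4: [-10.5, -129.47, -98.0352]; s^3: [38.0695, 164.222]; s^2: [-84.1758, -98.0352]; s^1: [119.884]; s^0: [-98.0352]
First column: [1, -10.5, 38.0695, -84.1758, 119.884, -98.0352]. Sign changes = 5.
No, unstable (5 RHP root(s))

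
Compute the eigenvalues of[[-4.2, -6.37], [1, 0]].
Eigenvalues solve det(λI - A) = 0.
Characteristic polynomial: λ^2 + 4.2*λ + 6.37 = 0.
Roots: -2.1 + 1.4j, -2.1 - 1.4j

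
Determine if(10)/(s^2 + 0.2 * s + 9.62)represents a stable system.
Denominator: s^2 + 0.2*s + 9.62. Poles: -0.1 + 3.1j, -0.1 - 3.1j. All Re(p)<0: Yes (stable)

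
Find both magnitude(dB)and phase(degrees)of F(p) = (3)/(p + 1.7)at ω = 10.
Substitute p = j*10: F(j10) = 0.0495675 - 0.291574j.
|F| = 20*log₁₀(sqrt(Re²+Im²)) = -10.58 dB.
∠F = atan2(Im, Re) = -80.35°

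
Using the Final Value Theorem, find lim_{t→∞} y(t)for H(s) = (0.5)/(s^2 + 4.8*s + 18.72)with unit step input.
FVT: lim_{t→∞} y(t) = lim_{s→0} s*Y(s) where Y(s) = H(s)/s.
= lim_{s→0} H(s) = H(0) = num(0)/den(0) = 0.5/18.72 = 0.02671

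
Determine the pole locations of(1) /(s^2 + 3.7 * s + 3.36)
Set denominator = 0: s^2 + 3.7*s + 3.36 = (s + 2.1)(s + 1.6) = 0 → Poles: -1.6, -2.1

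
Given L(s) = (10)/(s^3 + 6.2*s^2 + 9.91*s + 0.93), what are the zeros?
Numerator is a nonzero constant (10) → Zeros: none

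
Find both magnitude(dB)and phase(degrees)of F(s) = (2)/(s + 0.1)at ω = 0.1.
Substitute s = j*0.1: F(j0.1) = 10 - 10j.
|F| = 20*log₁₀(sqrt(Re²+Im²)) = 23.01 dB.
∠F = atan2(Im, Re) = -45.00°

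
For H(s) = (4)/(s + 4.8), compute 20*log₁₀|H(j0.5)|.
Substitute s = j*0.5: H(j0.5) = 0.824388 - 0.0858738j.
|H(j0.5)| = sqrt(Re² + Im²) = 0.8288.
20*log₁₀(0.8288) = -1.63 dB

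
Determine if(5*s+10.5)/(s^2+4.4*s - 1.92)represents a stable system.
Denominator: s^2 + 4.4*s - 1.92 = (s - 0.4)(s + 4.8). Poles: -4.8, 0.4. All Re(p)<0: No (unstable)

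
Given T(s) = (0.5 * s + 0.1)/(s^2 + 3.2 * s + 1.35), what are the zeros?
Set numerator = 0: 0.5*s + 0.1 = 0 → Zeros: -0.2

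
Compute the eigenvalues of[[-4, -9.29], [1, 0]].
Eigenvalues solve det(λI - A) = 0.
Characteristic polynomial: λ^2 + 4*λ + 9.29 = 0.
Roots: -2 + 2.3j, -2 - 2.3j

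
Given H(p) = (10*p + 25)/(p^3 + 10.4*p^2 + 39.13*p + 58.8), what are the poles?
Set denominator = 0: p^3 + 10.4*p^2 + 39.13*p + 58.8 = (p + 4.8)(p^2 + 5.6*p + 12.25) = 0 → Poles: -2.8 + 2.1j, -2.8 - 2.1j, -4.8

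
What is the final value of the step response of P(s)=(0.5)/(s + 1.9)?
FVT: lim_{t→∞} y(t) = lim_{s→0} s*Y(s) where Y(s) = P(s)/s.
= lim_{s→0} P(s) = P(0) = num(0)/den(0) = 0.5/1.9 = 0.2632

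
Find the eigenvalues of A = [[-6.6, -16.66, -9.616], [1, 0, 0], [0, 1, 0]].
Eigenvalues solve det(λI - A) = 0.
Characteristic polynomial: λ^3 + 6.6*λ^2 + 16.66*λ + 9.616 = 0.
Factor: (λ + 0.8)(λ^2 + 5.8*λ + 12.02) = 0.
Roots: -0.8, -2.9 + 1.9j, -2.9 - 1.9j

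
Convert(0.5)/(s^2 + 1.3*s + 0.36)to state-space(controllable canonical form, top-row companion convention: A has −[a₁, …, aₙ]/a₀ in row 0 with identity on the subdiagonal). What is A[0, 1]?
Reachable canonical form for den = s^2 + 1.3*s + 0.36: top row of A = -[a₁,a₂,...,aₙ]/a₀, ones on the subdiagonal, zeros elsewhere.
A = [[-1.3, -0.36], [1, 0]].
A[0,1] = -0.36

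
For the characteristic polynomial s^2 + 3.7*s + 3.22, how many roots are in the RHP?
s^2 + 3.7*s + 3.22 = (s + 2.3)(s + 1.4). Poles: -1.4, -2.3. RHP poles (Re>0): 0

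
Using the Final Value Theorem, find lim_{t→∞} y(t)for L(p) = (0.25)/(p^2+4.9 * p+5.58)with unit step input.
FVT: lim_{t→∞} y(t) = lim_{p→0} p*Y(p) where Y(p) = L(p)/p.
= lim_{p→0} L(p) = L(0) = num(0)/den(0) = 0.25/5.58 = 0.0448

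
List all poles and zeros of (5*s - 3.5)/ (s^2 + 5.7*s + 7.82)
Set denominator = 0: s^2 + 5.7*s + 7.82 = (s + 2.3)(s + 3.4) = 0 → Poles: -2.3, -3.4
Set numerator = 0: 5*s - 3.5 = 0 → Zeros: 0.7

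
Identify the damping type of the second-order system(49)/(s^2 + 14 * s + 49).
Standard form: ωn²/(s²+2ζωn·s+ωn²) gives ωn=7, ζ=1.
Critically damped (ζ = 1)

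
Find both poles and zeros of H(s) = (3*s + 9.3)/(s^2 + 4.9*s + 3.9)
Set denominator = 0: s^2 + 4.9*s + 3.9 = (s + 3.9)(s + 1) = 0 → Poles: -1, -3.9
Set numerator = 0: 3*s + 9.3 = 0 → Zeros: -3.1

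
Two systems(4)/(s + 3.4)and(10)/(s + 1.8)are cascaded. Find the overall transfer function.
Series: H = H₁ · H₂ = (n₁·n₂)/(d₁·d₂).
Num: n₁·n₂ = 40. Den: d₁·d₂ = s^2 + 5.2*s + 6.12.
H(s) = (40)/(s^2 + 5.2*s + 6.12)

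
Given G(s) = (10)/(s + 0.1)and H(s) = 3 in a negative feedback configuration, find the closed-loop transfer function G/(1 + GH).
Closed-loop T = G/(1+GH).
Numerator: G_num * H_den = 10.
Denominator: G_den * H_den + G_num * H_num = (s + 0.1) + (30) = s + 30.1.
T(s) = (10)/(s + 30.1)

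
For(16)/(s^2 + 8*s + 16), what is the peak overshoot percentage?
Standard form: ωn²/(s²+2ζωn·s+ωn²) → ωn = 4, ζ = 1.
ζ ≥ 1, so the response is non-oscillatory: peak overshoot = 0%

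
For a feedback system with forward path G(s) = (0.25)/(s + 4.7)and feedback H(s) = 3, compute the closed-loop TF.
Closed-loop T = G/(1+GH).
Numerator: G_num * H_den = 0.25.
Denominator: G_den * H_den + G_num * H_num = (s + 4.7) + (0.75) = s + 5.45.
T(s) = (0.25)/(s + 5.45)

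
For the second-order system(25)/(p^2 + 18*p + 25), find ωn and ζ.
Standard form: ωn²/(p²+2ζωn·p+ωn²).
const=25=ωn² → ωn=5, p coeff=18=2ζωn → ζ=1.8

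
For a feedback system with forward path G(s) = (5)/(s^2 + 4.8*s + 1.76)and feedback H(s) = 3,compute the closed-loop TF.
Closed-loop T = G/(1+GH).
Numerator: G_num * H_den = 5.
Denominator: G_den * H_den + G_num * H_num = (s^2 + 4.8*s + 1.76) + (15) = s^2 + 4.8*s + 16.76.
T(s) = (5)/(s^2 + 4.8*s + 16.76)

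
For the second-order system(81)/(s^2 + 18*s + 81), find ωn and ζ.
Standard form: ωn²/(s²+2ζωn·s+ωn²).
const=81=ωn² → ωn=9, s coeff=18=2ζωn → ζ=1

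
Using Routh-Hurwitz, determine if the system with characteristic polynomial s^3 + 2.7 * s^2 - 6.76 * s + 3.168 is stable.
Routh array:
s^3: [1, -6.76]; s^2: [2.7, 3.168]; s^1: [-7.93333]; s^0: [3.168]
First column: [1, 2.7, -7.93333, 3.168]. Sign changes = 2.
No, unstable (2 RHP root(s))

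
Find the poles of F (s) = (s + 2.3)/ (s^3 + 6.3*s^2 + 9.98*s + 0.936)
Set denominator = 0: s^3 + 6.3*s^2 + 9.98*s + 0.936 = (s + 0.1)(s + 2.6)(s + 3.6) = 0 → Poles: -0.1, -2.6, -3.6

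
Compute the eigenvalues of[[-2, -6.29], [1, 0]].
Eigenvalues solve det(λI - A) = 0.
Characteristic polynomial: λ^2 + 2*λ + 6.29 = 0.
Roots: -1 + 2.3j, -1 - 2.3j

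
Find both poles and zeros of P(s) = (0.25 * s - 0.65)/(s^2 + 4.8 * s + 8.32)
Set denominator = 0: s^2 + 4.8*s + 8.32 = 0 → Poles: -2.4 + 1.6j, -2.4 - 1.6j
Set numerator = 0: 0.25*s - 0.65 = 0 → Zeros: 2.6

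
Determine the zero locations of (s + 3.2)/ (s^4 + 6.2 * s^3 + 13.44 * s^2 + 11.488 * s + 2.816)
Set numerator = 0: s + 3.2 = 0 → Zeros: -3.2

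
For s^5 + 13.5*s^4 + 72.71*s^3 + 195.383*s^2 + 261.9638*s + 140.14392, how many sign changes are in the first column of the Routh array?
Routh array:
s^5: [1, 72.71, 261.9638]; s^4: [13.5, 195.383, 140.14392]; s^3: [58.2372, 251.583]; s^2: [137.063, 140.14392]; s^1: [192.037]; s^0: [140.14392]
First column: [1, 13.5, 58.2372, 137.063, 192.037, 140.14392]. Sign changes = 0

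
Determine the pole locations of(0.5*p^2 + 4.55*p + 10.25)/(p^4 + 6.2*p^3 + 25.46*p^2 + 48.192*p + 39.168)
Set denominator = 0: p^4 + 6.2*p^3 + 25.46*p^2 + 48.192*p + 39.168 = (p^2 + 3*p + 3.06)(p^2 + 3.2*p + 12.8) = 0 → Poles: -1.5 + 0.9j, -1.5 - 0.9j, -1.6 + 3.2j, -1.6 - 3.2j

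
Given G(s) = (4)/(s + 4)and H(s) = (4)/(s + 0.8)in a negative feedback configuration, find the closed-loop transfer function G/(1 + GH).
Closed-loop T = G/(1+GH).
Numerator: G_num * H_den = 4*s + 3.2.
Denominator: G_den * H_den + G_num * H_num = (s^2 + 4.8*s + 3.2) + (16) = s^2 + 4.8*s + 19.2.
T(s) = (4*s + 3.2)/(s^2 + 4.8*s + 19.2)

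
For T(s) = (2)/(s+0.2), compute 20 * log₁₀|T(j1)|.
Substitute s = j*1: T(j1) = 0.384615 - 1.92308j.
|T(j1)| = sqrt(Re² + Im²) = 1.961.
20*log₁₀(1.961) = 5.85 dB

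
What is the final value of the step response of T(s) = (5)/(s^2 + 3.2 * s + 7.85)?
FVT: lim_{t→∞} y(t) = lim_{s→0} s*Y(s) where Y(s) = T(s)/s.
= lim_{s→0} T(s) = T(0) = num(0)/den(0) = 5/7.85 = 0.6369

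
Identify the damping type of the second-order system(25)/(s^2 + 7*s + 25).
Standard form: ωn²/(s²+2ζωn·s+ωn²) gives ωn=5, ζ=0.7.
Underdamped (ζ = 0.7 < 1)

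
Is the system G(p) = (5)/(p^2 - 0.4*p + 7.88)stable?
Denominator: p^2 - 0.4*p + 7.88. Poles: 0.2 + 2.8j, 0.2 - 2.8j. All Re(p)<0: No (unstable)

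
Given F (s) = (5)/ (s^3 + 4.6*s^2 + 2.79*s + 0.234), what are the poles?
Set denominator = 0: s^3 + 4.6*s^2 + 2.79*s + 0.234 = (s + 0.6)(s + 3.9)(s + 0.1) = 0 → Poles: -0.1, -0.6, -3.9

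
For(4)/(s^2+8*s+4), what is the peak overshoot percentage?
Standard form: ωn²/(s²+2ζωn·s+ωn²) → ωn = 2, ζ = 2.
ζ ≥ 1, so the response is non-oscillatory: peak overshoot = 0%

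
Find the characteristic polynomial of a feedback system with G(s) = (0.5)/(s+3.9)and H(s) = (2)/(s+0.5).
Characteristic poly = G_den * H_den + G_num * H_num = (s^2 + 4.4*s + 1.95) + (1) = s^2 + 4.4*s + 2.95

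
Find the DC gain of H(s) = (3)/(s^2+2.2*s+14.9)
DC gain = H(0) = num(0)/den(0) = 3/14.9 = 0.2013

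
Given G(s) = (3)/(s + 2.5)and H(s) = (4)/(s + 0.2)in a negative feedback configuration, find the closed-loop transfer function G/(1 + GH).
Closed-loop T = G/(1+GH).
Numerator: G_num * H_den = 3*s + 0.6.
Denominator: G_den * H_den + G_num * H_num = (s^2 + 2.7*s + 0.5) + (12) = s^2 + 2.7*s + 12.5.
T(s) = (3*s + 0.6)/(s^2 + 2.7*s + 12.5)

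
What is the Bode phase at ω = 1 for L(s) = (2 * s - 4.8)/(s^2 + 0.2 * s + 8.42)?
Substitute s = j*1: L(j1) = -0.639171 + 0.28677j.
∠L(j1) = atan2(Im, Re) = atan2(0.28677, -0.639171) = 155.84°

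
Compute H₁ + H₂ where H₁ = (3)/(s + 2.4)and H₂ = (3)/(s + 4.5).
Parallel: H = H₁ + H₂ = (n₁·d₂ + n₂·d₁)/(d₁·d₂).
n₁·d₂ = 3*s + 13.5. n₂·d₁ = 3*s + 7.2. Sum = 6*s + 20.7. d₁·d₂ = s^2 + 6.9*s + 10.8.
H(s) = (6*s + 20.7)/(s^2 + 6.9*s + 10.8)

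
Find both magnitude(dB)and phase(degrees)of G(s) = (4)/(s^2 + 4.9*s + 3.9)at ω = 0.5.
Substitute s = j*0.5: G(j0.5) = 0.755498 - 0.507115j.
|G| = 20*log₁₀(sqrt(Re²+Im²)) = -0.82 dB.
∠G = atan2(Im, Re) = -33.87°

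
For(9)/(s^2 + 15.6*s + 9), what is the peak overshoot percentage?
Standard form: ωn²/(s²+2ζωn·s+ωn²) → ωn = 3, ζ = 2.6.
ζ ≥ 1, so the response is non-oscillatory: peak overshoot = 0%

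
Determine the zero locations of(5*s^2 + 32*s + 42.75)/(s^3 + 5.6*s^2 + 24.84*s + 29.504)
Set numerator = 0: 5*s^2 + 32*s + 42.75 = 5*(s + 1.9)(s + 4.5) = 0 → Zeros: -1.9, -4.5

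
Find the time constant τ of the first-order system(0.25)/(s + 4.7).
First-order system: τ = -1/pole. Pole = -4.7. τ = -1/(-4.7) = 0.2128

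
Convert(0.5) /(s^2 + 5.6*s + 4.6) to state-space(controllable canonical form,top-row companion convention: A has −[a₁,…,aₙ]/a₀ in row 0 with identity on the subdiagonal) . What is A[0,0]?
Reachable canonical form for den = s^2 + 5.6*s + 4.6: top row of A = -[a₁,a₂,...,aₙ]/a₀, ones on the subdiagonal, zeros elsewhere.
A = [[-5.6, -4.6], [1, 0]].
A[0,0] = -5.6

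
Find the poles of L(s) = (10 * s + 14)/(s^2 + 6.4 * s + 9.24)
Set denominator = 0: s^2 + 6.4*s + 9.24 = (s + 4.2)(s + 2.2) = 0 → Poles: -2.2, -4.2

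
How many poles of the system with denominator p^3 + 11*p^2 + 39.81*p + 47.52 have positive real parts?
p^3 + 11*p^2 + 39.81*p + 47.52 = (p + 3.3)(p + 3.2)(p + 4.5). Poles: -3.2, -3.3, -4.5. RHP poles (Re>0): 0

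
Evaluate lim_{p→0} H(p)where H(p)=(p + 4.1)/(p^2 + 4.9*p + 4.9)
DC gain = H(0) = num(0)/den(0) = 4.1/4.9 = 0.8367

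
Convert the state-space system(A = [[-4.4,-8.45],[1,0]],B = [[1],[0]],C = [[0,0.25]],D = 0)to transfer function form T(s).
T(s) = C(sI - A)⁻¹B + D.
Characteristic polynomial det(sI - A) = s^2 + 4.4*s + 8.45.
Numerator from C·adj(sI-A)·B + D·det(sI-A) = 0.25.
T(s) = (0.25)/(s^2 + 4.4*s + 8.45)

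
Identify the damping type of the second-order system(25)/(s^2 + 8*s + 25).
Standard form: ωn²/(s²+2ζωn·s+ωn²) gives ωn=5, ζ=0.8.
Underdamped (ζ = 0.8 < 1)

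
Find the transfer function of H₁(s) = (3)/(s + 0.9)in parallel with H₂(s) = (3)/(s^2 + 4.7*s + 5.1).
Parallel: H = H₁ + H₂ = (n₁·d₂ + n₂·d₁)/(d₁·d₂).
n₁·d₂ = 3*s^2 + 14.1*s + 15.3. n₂·d₁ = 3*s + 2.7. Sum = 3*s^2 + 17.1*s + 18. d₁·d₂ = s^3 + 5.6*s^2 + 9.33*s + 4.59.
H(s) = (3*s^2 + 17.1*s + 18)/(s^3 + 5.6*s^2 + 9.33*s + 4.59)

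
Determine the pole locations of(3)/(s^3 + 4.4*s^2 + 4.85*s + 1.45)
Set denominator = 0: s^3 + 4.4*s^2 + 4.85*s + 1.45 = (s + 1)(s + 2.9)(s + 0.5) = 0 → Poles: -0.5, -1, -2.9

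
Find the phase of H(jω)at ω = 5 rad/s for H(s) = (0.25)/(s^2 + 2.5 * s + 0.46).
Substitute s = j*5: H(j5) = -0.00808874 - 0.00412018j.
∠H(j5) = atan2(Im, Re) = atan2(-0.00412018, -0.00808874) = -153.01°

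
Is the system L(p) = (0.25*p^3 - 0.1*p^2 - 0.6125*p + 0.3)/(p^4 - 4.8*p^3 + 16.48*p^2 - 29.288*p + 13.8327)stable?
Denominator: p^4 - 4.8*p^3 + 16.48*p^2 - 29.288*p + 13.8327 = (p - 0.7)(p - 2.1)(p^2 - 2*p + 9.41). Poles: 0.7, 1 + 2.9j, 1 - 2.9j, 2.1. All Re(p)<0: No (unstable)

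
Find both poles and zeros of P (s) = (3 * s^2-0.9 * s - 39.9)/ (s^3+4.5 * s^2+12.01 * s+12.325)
Set denominator = 0: s^3 + 4.5*s^2 + 12.01*s + 12.325 = (s + 1.7)(s^2 + 2.8*s + 7.25) = 0 → Poles: -1.4 + 2.3j, -1.4 - 2.3j, -1.7
Set numerator = 0: 3*s^2 - 0.9*s - 39.9 = 3*(s - 3.8)(s + 3.5) = 0 → Zeros: -3.5, 3.8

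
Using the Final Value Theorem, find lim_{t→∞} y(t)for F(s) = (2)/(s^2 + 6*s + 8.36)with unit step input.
FVT: lim_{t→∞} y(t) = lim_{s→0} s*Y(s) where Y(s) = F(s)/s.
= lim_{s→0} F(s) = F(0) = num(0)/den(0) = 2/8.36 = 0.2392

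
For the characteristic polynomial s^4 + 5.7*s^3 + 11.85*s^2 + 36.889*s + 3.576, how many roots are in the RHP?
s^4 + 5.7*s^3 + 11.85*s^2 + 36.889*s + 3.576 = (s + 4.8)(s + 0.1)(s^2 + 0.8*s + 7.45). Poles: -0.1, -0.4 + 2.7j, -0.4 - 2.7j, -4.8. RHP poles (Re>0): 0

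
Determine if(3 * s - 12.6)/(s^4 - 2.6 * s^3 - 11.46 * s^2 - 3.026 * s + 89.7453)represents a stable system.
Denominator: s^4 - 2.6*s^3 - 11.46*s^2 - 3.026*s + 89.7453 = (s - 2.7)(s - 4.3)(s^2 + 4.4*s + 7.73). Poles: -2.2 + 1.7j, -2.2 - 1.7j, 2.7, 4.3. All Re(p)<0: No (unstable)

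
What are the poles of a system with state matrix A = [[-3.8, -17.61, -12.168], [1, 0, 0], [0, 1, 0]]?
Eigenvalues solve det(λI - A) = 0.
Characteristic polynomial: λ^3 + 3.8*λ^2 + 17.61*λ + 12.168 = 0.
Factor: (λ + 0.8)(λ^2 + 3*λ + 15.21) = 0.
Roots: -0.8, -1.5 + 3.6j, -1.5 - 3.6j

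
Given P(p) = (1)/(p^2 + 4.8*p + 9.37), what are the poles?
Set denominator = 0: p^2 + 4.8*p + 9.37 = 0 → Poles: -2.4 + 1.9j, -2.4 - 1.9j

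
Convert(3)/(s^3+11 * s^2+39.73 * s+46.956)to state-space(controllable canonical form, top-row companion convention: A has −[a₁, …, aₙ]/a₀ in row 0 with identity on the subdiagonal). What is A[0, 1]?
Reachable canonical form for den = s^3 + 11*s^2 + 39.73*s + 46.956: top row of A = -[a₁,a₂,...,aₙ]/a₀, ones on the subdiagonal, zeros elsewhere.
A = [[-11, -39.73, -46.956], [1, 0, 0], [0, 1, 0]].
A[0,1] = -39.73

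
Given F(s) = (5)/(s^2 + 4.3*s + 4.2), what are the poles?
Set denominator = 0: s^2 + 4.3*s + 4.2 = (s + 1.5)(s + 2.8) = 0 → Poles: -1.5, -2.8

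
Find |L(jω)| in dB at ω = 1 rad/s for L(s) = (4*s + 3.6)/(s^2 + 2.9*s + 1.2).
Substitute s = j*1: L(j1) = 1.45799 - 1.14083j.
|L(j1)| = sqrt(Re² + Im²) = 1.851.
20*log₁₀(1.851) = 5.35 dB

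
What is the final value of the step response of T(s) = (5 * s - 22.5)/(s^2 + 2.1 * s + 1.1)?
FVT: lim_{t→∞} y(t) = lim_{s→0} s*Y(s) where Y(s) = T(s)/s.
= lim_{s→0} T(s) = T(0) = num(0)/den(0) = -22.5/1.1 = -20.45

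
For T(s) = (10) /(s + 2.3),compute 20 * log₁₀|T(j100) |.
Substitute s = j*100: T(j100) = 0.00229878 - 0.0999471j.
|T(j100)| = sqrt(Re² + Im²) = 0.09997.
20*log₁₀(0.09997) = -20.00 dB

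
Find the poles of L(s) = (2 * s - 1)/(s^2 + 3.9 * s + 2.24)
Set denominator = 0: s^2 + 3.9*s + 2.24 = (s + 3.2)(s + 0.7) = 0 → Poles: -0.7, -3.2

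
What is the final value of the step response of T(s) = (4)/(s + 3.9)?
FVT: lim_{t→∞} y(t) = lim_{s→0} s*Y(s) where Y(s) = T(s)/s.
= lim_{s→0} T(s) = T(0) = num(0)/den(0) = 4/3.9 = 1.026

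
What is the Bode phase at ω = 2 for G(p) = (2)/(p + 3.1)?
Substitute p = j*2: G(j2) = 0.455547 - 0.293902j.
∠G(j2) = atan2(Im, Re) = atan2(-0.293902, 0.455547) = -32.83°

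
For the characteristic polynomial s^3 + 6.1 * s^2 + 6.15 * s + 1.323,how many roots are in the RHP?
s^3 + 6.1*s^2 + 6.15*s + 1.323 = (s + 4.9)(s + 0.3)(s + 0.9). Poles: -0.3, -0.9, -4.9. RHP poles (Re>0): 0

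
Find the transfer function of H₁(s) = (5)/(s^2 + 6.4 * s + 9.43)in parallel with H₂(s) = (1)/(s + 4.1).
Parallel: H = H₁ + H₂ = (n₁·d₂ + n₂·d₁)/(d₁·d₂).
n₁·d₂ = 5*s + 20.5. n₂·d₁ = s^2 + 6.4*s + 9.43. Sum = s^2 + 11.4*s + 29.93. d₁·d₂ = s^3 + 10.5*s^2 + 35.67*s + 38.663.
H(s) = (s^2 + 11.4*s + 29.93)/(s^3 + 10.5*s^2 + 35.67*s + 38.663)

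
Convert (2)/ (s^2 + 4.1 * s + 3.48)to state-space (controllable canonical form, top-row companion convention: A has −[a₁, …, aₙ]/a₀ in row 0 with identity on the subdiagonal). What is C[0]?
Reachable canonical form: C = numerator coefficients (right-aligned, zero-padded to length n).
num = 2, C = [[0, 2]].
C[0] = 0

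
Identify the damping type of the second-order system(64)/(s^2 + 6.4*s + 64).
Standard form: ωn²/(s²+2ζωn·s+ωn²) gives ωn=8, ζ=0.4.
Underdamped (ζ = 0.4 < 1)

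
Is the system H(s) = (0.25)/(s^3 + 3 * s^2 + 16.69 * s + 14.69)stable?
Denominator: s^3 + 3*s^2 + 16.69*s + 14.69 = (s + 1)(s^2 + 2*s + 14.69). Poles: -1, -1 + 3.7j, -1 - 3.7j. All Re(p)<0: Yes (stable)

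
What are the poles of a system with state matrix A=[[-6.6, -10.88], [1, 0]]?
Eigenvalues solve det(λI - A) = 0.
Characteristic polynomial: λ^2 + 6.6*λ + 10.88 = 0.
Factor: (λ + 3.2)(λ + 3.4) = 0.
Roots: -3.2, -3.4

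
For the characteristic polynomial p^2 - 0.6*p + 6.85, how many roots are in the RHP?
Poles: 0.3 + 2.6j, 0.3 - 2.6j. RHP poles (Re>0): 2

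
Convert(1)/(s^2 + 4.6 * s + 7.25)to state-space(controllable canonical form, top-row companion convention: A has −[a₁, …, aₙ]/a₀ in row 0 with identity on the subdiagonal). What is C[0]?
Reachable canonical form: C = numerator coefficients (right-aligned, zero-padded to length n).
num = 1, C = [[0, 1]].
C[0] = 0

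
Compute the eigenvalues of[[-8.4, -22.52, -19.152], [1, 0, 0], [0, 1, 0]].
Eigenvalues solve det(λI - A) = 0.
Characteristic polynomial: λ^3 + 8.4*λ^2 + 22.52*λ + 19.152 = 0.
Factor: (λ + 3.8)(λ + 1.8)(λ + 2.8) = 0.
Roots: -1.8, -2.8, -3.8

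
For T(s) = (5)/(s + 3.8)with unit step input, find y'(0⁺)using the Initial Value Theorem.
IVT: y'(0⁺) = lim_{s→∞} s²·Y(s) = lim_{s→∞} s·T(s).
deg(num) = 0, deg(den) = 1, relative degree = 1, so s·T(s) → (leading num)/(leading den) = 5/1 = 5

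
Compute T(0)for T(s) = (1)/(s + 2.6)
DC gain = T(0) = num(0)/den(0) = 1/2.6 = 0.3846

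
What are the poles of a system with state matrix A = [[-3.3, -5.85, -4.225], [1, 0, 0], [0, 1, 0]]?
Eigenvalues solve det(λI - A) = 0.
Characteristic polynomial: λ^3 + 3.3*λ^2 + 5.85*λ + 4.225 = 0.
Factor: (λ + 1.3)(λ^2 + 2*λ + 3.25) = 0.
Roots: -1 + 1.5j, -1 - 1.5j, -1.3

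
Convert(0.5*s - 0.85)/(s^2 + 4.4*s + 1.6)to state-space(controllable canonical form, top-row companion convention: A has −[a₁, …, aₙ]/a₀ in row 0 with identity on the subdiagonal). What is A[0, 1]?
Reachable canonical form for den = s^2 + 4.4*s + 1.6: top row of A = -[a₁,a₂,...,aₙ]/a₀, ones on the subdiagonal, zeros elsewhere.
A = [[-4.4, -1.6], [1, 0]].
A[0,1] = -1.6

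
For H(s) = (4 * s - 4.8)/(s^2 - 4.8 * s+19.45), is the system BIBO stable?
Denominator: s^2 - 4.8*s + 19.45. Poles: 2.4 + 3.7j, 2.4 - 3.7j. All Re(p)<0: No (unstable)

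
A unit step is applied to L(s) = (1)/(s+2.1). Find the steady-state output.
FVT: lim_{t→∞} y(t) = lim_{s→0} s*Y(s) where Y(s) = L(s)/s.
= lim_{s→0} L(s) = L(0) = num(0)/den(0) = 1/2.1 = 0.4762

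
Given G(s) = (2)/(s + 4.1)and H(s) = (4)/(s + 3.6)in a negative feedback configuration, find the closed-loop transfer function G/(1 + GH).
Closed-loop T = G/(1+GH).
Numerator: G_num * H_den = 2*s + 7.2.
Denominator: G_den * H_den + G_num * H_num = (s^2 + 7.7*s + 14.76) + (8) = s^2 + 7.7*s + 22.76.
T(s) = (2*s + 7.2)/(s^2 + 7.7*s + 22.76)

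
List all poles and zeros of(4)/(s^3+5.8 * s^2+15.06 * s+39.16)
Set denominator = 0: s^3 + 5.8*s^2 + 15.06*s + 39.16 = (s + 4.4)(s^2 + 1.4*s + 8.9) = 0 → Poles: -0.7 + 2.9j, -0.7 - 2.9j, -4.4
Numerator is a nonzero constant (4) → Zeros: none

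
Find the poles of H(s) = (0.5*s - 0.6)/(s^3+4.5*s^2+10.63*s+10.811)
Set denominator = 0: s^3 + 4.5*s^2 + 10.63*s + 10.811 = (s + 1.9)(s^2 + 2.6*s + 5.69) = 0 → Poles: -1.3 + 2j, -1.3 - 2j, -1.9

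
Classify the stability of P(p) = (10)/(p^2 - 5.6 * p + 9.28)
Denominator: p^2 - 5.6*p + 9.28. Poles: 2.8 + 1.2j, 2.8 - 1.2j. Unstable (2 pole(s) in RHP)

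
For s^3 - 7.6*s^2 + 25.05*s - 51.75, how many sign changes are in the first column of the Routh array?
Routh array:
s^3: [1, 25.05]; s^2: [-7.6, -51.75]; s^1: [18.2408]; s^0: [-51.75]
First column: [1, -7.6, 18.2408, -51.75]. Sign changes = 3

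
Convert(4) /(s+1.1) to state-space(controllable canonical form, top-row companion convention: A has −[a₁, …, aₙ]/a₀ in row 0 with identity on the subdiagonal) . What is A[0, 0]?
Reachable canonical form for den = s + 1.1: top row of A = -[a₁,a₂,...,aₙ]/a₀, ones on the subdiagonal, zeros elsewhere.
A = [[-1.1]].
A[0,0] = -1.1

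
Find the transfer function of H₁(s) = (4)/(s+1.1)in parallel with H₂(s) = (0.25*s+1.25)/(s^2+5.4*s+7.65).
Parallel: H = H₁ + H₂ = (n₁·d₂ + n₂·d₁)/(d₁·d₂).
n₁·d₂ = 4*s^2 + 21.6*s + 30.6. n₂·d₁ = 0.25*s^2 + 1.525*s + 1.375. Sum = 4.25*s^2 + 23.125*s + 31.975. d₁·d₂ = s^3 + 6.5*s^2 + 13.59*s + 8.415.
H(s) = (4.25*s^2 + 23.125*s + 31.975)/(s^3 + 6.5*s^2 + 13.59*s + 8.415)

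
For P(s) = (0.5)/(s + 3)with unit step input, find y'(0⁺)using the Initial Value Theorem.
IVT: y'(0⁺) = lim_{s→∞} s²·Y(s) = lim_{s→∞} s·P(s).
deg(num) = 0, deg(den) = 1, relative degree = 1, so s·P(s) → (leading num)/(leading den) = 0.5/1 = 0.5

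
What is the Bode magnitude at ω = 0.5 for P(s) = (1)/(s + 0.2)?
Substitute s = j*0.5: P(j0.5) = 0.689655 - 1.72414j.
|P(j0.5)| = sqrt(Re² + Im²) = 1.857.
20*log₁₀(1.857) = 5.38 dB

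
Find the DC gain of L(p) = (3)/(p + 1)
DC gain = L(0) = num(0)/den(0) = 3/1 = 3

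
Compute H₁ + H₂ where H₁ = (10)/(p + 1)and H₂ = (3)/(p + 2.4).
Parallel: H = H₁ + H₂ = (n₁·d₂ + n₂·d₁)/(d₁·d₂).
n₁·d₂ = 10*p + 24. n₂·d₁ = 3*p + 3. Sum = 13*p + 27. d₁·d₂ = p^2 + 3.4*p + 2.4.
H(p) = (13*p + 27)/(p^2 + 3.4*p + 2.4)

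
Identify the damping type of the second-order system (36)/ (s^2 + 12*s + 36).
Standard form: ωn²/(s²+2ζωn·s+ωn²) gives ωn=6, ζ=1.
Critically damped (ζ = 1)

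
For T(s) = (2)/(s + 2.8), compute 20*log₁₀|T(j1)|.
Substitute s = j*1: T(j1) = 0.633484 - 0.226244j.
|T(j1)| = sqrt(Re² + Im²) = 0.6727.
20*log₁₀(0.6727) = -3.44 dB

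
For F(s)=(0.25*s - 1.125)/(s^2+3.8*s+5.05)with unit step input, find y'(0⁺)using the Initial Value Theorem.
IVT: y'(0⁺) = lim_{s→∞} s²·Y(s) = lim_{s→∞} s·F(s).
deg(num) = 1, deg(den) = 2, relative degree = 1, so s·F(s) → (leading num)/(leading den) = 0.25/1 = 0.25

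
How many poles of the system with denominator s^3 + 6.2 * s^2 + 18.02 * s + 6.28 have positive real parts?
s^3 + 6.2*s^2 + 18.02*s + 6.28 = (s + 0.4)(s^2 + 5.8*s + 15.7). Poles: -0.4, -2.9 + 2.7j, -2.9 - 2.7j. RHP poles (Re>0): 0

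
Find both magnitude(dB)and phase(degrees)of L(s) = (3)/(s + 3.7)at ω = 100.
Substitute s = j*100: L(j100) = 0.00110848 - 0.029959j.
|L| = 20*log₁₀(sqrt(Re²+Im²)) = -30.46 dB.
∠L = atan2(Im, Re) = -87.88°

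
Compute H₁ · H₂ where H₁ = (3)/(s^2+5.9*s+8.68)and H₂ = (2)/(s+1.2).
Series: H = H₁ · H₂ = (n₁·n₂)/(d₁·d₂).
Num: n₁·n₂ = 6. Den: d₁·d₂ = s^3 + 7.1*s^2 + 15.76*s + 10.416.
H(s) = (6)/(s^3 + 7.1*s^2 + 15.76*s + 10.416)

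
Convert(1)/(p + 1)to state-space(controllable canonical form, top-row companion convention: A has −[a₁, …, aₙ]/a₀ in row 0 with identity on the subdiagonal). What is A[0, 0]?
Reachable canonical form for den = p + 1: top row of A = -[a₁,a₂,...,aₙ]/a₀, ones on the subdiagonal, zeros elsewhere.
A = [[-1]].
A[0,0] = -1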